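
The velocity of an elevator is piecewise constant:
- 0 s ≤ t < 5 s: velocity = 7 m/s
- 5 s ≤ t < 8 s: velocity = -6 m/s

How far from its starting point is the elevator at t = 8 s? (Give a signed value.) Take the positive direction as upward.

17 m

Net displacement equals the area under the velocity-time graph (areas below the axis count negative).
0–5 s: 7 × 5 = 35 m
5–8 s: -6 × 3 = -18 m
Net displacement = 17 m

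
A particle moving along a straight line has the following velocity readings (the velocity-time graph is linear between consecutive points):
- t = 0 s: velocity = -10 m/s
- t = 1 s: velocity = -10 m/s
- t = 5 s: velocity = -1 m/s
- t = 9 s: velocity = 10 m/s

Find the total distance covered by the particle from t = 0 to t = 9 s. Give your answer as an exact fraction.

554/11 m

Total distance travelled is ∫|v| dt — sum the magnitudes of each area piece.
0–1 s: |-10| × 1 = 10 m
1–5 s: |½(-10 + -1)(4)| = 22 m
5–9 s: v = 0 at t = 59/11 s; triangle areas 2/11 + 200/11 = 202/11 m
Total distance = 554/11 m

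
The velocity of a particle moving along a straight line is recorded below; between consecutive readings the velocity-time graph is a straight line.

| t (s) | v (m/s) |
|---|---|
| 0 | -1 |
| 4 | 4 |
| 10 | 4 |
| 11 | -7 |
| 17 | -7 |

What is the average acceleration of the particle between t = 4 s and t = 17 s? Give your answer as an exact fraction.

-11/13 m/s²

Average acceleration = Δv/Δt = (-7 − 4)/(17 − 4) = -11/13 m/s².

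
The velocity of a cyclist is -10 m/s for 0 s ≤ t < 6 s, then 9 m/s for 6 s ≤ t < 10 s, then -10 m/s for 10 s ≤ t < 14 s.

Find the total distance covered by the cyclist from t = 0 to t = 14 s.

Total distance travelled is ∫|v| dt — sum the magnitudes of each area piece.
0–6 s: |-10| × 6 = 60 m
6–10 s: |9| × 4 = 36 m
10–14 s: |-10| × 4 = 40 m
Total distance = 136 m

136 m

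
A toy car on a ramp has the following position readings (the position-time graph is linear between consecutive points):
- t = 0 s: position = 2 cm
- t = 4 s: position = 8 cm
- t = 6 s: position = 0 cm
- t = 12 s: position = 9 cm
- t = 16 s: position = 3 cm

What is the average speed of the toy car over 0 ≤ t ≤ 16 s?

1.8125 cm/s

Average speed = (total path length)/(elapsed time); on a piecewise-linear x-t graph the path length is Σ|Δx|.
0–4 s: |Δx| = |8 − 2| = 6 cm
4–6 s: |Δx| = |0 − 8| = 8 cm
6–12 s: |Δx| = |9 − 0| = 9 cm
12–16 s: |Δx| = |3 − 9| = 6 cm
Total path = 29 cm; average speed = 29/16 = 1.8125 cm/s.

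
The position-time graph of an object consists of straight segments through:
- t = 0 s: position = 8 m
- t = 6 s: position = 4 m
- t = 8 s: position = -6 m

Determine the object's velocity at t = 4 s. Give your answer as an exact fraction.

Velocity is the slope of the x-t graph on 0–6 s: (4 − 8)/(6 − 0) = -2/3 m/s.

-2/3 m/s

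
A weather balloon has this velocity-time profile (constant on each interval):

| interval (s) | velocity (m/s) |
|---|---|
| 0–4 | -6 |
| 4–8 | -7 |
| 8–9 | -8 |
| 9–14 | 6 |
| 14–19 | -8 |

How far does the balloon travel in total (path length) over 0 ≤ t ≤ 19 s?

Distance (not displacement) is the total path length: add the absolute areas under v-t.
0–4 s: |-6| × 4 = 24 m
4–8 s: |-7| × 4 = 28 m
8–9 s: |-8| × 1 = 8 m
9–14 s: |6| × 5 = 30 m
14–19 s: |-8| × 5 = 40 m
Total distance = 130 m

130 m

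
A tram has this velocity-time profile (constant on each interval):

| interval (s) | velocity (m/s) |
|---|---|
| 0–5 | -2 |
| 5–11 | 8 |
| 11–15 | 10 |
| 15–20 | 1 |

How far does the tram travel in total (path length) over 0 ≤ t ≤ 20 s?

103 m

Distance (not displacement) is the total path length: add the absolute areas under v-t.
0–5 s: |-2| × 5 = 10 m
5–11 s: |8| × 6 = 48 m
11–15 s: |10| × 4 = 40 m
15–20 s: |1| × 5 = 5 m
Total distance = 103 m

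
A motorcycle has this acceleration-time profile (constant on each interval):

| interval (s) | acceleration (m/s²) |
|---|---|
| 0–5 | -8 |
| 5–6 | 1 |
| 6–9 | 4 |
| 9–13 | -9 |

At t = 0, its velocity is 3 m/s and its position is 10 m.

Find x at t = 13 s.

On each constant-a segment, Δv = aΔt and Δx = v₀Δt + ½aΔt²; chain segment to segment.
0–5 s: v starts 3 m/s; Δx = 3·5 + ½·-8·5² = -85 m; v ends -37 m/s.
5–6 s: v starts -37 m/s; Δx = -37·1 + ½·1·1² = -36.5 m; v ends -36 m/s.
6–9 s: v starts -36 m/s; Δx = -36·3 + ½·4·3² = -90 m; v ends -24 m/s.
9–13 s: v starts -24 m/s; Δx = -24·4 + ½·-9·4² = -168 m; v ends -60 m/s.
x(13) = 10 + Σ Δx = -369.5 m.

-369.5 m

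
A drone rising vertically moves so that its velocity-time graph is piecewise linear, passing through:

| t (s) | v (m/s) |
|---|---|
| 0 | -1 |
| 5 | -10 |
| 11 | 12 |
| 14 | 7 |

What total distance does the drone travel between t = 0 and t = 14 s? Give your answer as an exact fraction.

Total distance travelled is ∫|v| dt — sum the magnitudes of each area piece.
0–5 s: |½(-1 + -10)(5)| = 27.5 m
5–11 s: v = 0 at t = 85/11 s; triangle areas 150/11 + 216/11 = 366/11 m
11–14 s: |½(12 + 7)(3)| = 28.5 m
Total distance = 982/11 m

982/11 m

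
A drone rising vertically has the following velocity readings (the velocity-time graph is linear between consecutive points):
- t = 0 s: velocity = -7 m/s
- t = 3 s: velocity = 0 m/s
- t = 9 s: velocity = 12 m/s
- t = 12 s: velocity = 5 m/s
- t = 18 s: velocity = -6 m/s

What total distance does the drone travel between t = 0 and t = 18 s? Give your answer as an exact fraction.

Total distance travelled is ∫|v| dt — sum the magnitudes of each area piece.
0–3 s: |½(-7 + 0)(3)| = 10.5 m
3–9 s: |½(0 + 12)(6)| = 36 m
9–12 s: |½(12 + 5)(3)| = 25.5 m
12–18 s: v = 0 at t = 162/11 s; triangle areas 75/11 + 108/11 = 183/11 m
Total distance = 975/11 m

975/11 m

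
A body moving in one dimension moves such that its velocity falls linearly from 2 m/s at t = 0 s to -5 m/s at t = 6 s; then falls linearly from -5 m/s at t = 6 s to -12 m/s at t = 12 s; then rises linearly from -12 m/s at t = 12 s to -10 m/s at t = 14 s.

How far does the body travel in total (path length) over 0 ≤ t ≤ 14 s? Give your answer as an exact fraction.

Distance (not displacement) is the total path length: add the absolute areas under v-t.
0–6 s: v = 0 at t = 12/7 s; triangle areas 12/7 + 75/7 = 87/7 m
6–12 s: |½(-5 + -12)(6)| = 51 m
12–14 s: |½(-12 + -10)(2)| = 22 m
Total distance = 598/7 m

598/7 m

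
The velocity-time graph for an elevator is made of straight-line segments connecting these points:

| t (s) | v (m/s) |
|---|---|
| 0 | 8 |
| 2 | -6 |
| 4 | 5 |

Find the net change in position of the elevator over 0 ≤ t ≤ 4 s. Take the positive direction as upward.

Displacement is the signed area under the v-t curve.
0–2 s: ½(8 + -6)(2) = 2 m
2–4 s: ½(-6 + 5)(2) = -1 m
Net displacement = 1 m

1 m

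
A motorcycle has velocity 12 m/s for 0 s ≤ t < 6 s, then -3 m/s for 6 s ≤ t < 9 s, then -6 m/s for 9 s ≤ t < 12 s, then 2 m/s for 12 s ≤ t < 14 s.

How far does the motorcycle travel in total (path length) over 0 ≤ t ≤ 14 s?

103 m

Distance (not displacement) is the total path length: add the absolute areas under v-t.
0–6 s: |12| × 6 = 72 m
6–9 s: |-3| × 3 = 9 m
9–12 s: |-6| × 3 = 18 m
12–14 s: |2| × 2 = 4 m
Total distance = 103 m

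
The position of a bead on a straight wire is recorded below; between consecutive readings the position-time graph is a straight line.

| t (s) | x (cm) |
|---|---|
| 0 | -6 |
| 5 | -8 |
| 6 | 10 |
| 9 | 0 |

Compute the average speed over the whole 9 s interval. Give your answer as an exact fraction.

Average speed = (total path length)/(elapsed time); on a piecewise-linear x-t graph the path length is Σ|Δx|.
0–5 s: |Δx| = |-8 − -6| = 2 cm
5–6 s: |Δx| = |10 − -8| = 18 cm
6–9 s: |Δx| = |0 − 10| = 10 cm
Total path = 30 cm; average speed = 30/9 = 10/3 cm/s.

10/3 cm/s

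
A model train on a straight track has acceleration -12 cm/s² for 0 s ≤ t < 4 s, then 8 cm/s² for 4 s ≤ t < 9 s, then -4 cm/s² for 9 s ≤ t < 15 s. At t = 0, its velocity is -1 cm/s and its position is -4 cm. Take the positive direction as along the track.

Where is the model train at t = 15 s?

On each constant-a segment, Δv = aΔt and Δx = v₀Δt + ½aΔt²; chain segment to segment.
0–4 s: v starts -1 cm/s; Δx = -1·4 + ½·-12·4² = -100 cm; v ends -49 cm/s.
4–9 s: v starts -49 cm/s; Δx = -49·5 + ½·8·5² = -145 cm; v ends -9 cm/s.
9–15 s: v starts -9 cm/s; Δx = -9·6 + ½·-4·6² = -126 cm; v ends -33 cm/s.
x(15) = -4 + Σ Δx = -375 cm.

-375 cm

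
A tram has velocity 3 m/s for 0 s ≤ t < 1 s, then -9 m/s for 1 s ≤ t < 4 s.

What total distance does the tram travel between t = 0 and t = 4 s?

30 m

Total distance travelled is ∫|v| dt — sum the magnitudes of each area piece.
0–1 s: |3| × 1 = 3 m
1–4 s: |-9| × 3 = 27 m
Total distance = 30 m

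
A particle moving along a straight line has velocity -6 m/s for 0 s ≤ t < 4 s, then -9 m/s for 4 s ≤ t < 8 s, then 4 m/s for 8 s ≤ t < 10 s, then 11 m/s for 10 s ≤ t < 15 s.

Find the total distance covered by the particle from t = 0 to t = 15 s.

123 m

Total distance travelled is ∫|v| dt — sum the magnitudes of each area piece.
0–4 s: |-6| × 4 = 24 m
4–8 s: |-9| × 4 = 36 m
8–10 s: |4| × 2 = 8 m
10–15 s: |11| × 5 = 55 m
Total distance = 123 m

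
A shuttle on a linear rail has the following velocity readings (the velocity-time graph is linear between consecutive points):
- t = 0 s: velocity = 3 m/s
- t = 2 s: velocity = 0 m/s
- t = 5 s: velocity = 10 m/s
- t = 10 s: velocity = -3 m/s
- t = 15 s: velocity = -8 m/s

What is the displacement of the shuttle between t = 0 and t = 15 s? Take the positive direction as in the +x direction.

8 m

Displacement is the signed area under the v-t curve.
0–2 s: ½(3 + 0)(2) = 3 m
2–5 s: ½(0 + 10)(3) = 15 m
5–10 s: ½(10 + -3)(5) = 17.5 m
10–15 s: ½(-3 + -8)(5) = -27.5 m
Net displacement = 8 m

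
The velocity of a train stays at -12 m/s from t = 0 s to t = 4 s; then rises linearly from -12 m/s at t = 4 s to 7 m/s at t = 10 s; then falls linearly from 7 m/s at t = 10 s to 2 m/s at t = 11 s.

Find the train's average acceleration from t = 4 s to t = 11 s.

2 m/s²

Average acceleration = Δv/Δt = (2 − -12)/(11 − 4) = 2 m/s².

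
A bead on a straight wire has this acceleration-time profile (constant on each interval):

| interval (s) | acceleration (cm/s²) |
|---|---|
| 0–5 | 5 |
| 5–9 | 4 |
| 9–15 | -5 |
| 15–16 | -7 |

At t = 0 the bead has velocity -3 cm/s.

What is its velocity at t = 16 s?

1 cm/s

Δv equals the area under the a-t graph; then v = v₀ + Δv.
0–5 s: 5 × 5 = 25 cm/s
5–9 s: 4 × 4 = 16 cm/s
9–15 s: -5 × 6 = -30 cm/s
15–16 s: -7 × 1 = -7 cm/s
Δv = 4 cm/s, so v(16) = -3 + (4) = 1 cm/s.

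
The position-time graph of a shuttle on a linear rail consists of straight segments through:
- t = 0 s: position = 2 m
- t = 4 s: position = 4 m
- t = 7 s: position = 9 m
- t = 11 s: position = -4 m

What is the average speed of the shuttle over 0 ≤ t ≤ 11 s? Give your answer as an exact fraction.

20/11 m/s

Average speed = (total path length)/(elapsed time); on a piecewise-linear x-t graph the path length is Σ|Δx|.
0–4 s: |Δx| = |4 − 2| = 2 m
4–7 s: |Δx| = |9 − 4| = 5 m
7–11 s: |Δx| = |-4 − 9| = 13 m
Total path = 20 m; average speed = 20/11 = 20/11 m/s.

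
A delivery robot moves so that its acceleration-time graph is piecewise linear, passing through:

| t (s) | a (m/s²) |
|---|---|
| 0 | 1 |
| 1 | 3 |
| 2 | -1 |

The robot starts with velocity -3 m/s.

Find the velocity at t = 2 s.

0 m/s

Δv equals the area under the a-t graph; then v = v₀ + Δv.
0–1 s: ½(1 + 3)(1) = 2 m/s
1–2 s: ½(3 + -1)(1) = 1 m/s
Δv = 3 m/s, so v(2) = -3 + (3) = 0 m/s.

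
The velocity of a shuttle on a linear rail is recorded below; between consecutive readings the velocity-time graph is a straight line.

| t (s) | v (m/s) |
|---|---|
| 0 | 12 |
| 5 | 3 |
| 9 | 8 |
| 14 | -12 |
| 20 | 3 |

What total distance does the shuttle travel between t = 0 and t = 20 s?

116.1 m

Distance (not displacement) is the total path length: add the absolute areas under v-t.
0–5 s: |½(12 + 3)(5)| = 37.5 m
5–9 s: |½(3 + 8)(4)| = 22 m
9–14 s: v = 0 at t = 11 s; triangle areas 8 + 18 = 26 m
14–20 s: v = 0 at t = 18.8 s; triangle areas 28.8 + 1.8 = 30.6 m
Total distance = 116.1 m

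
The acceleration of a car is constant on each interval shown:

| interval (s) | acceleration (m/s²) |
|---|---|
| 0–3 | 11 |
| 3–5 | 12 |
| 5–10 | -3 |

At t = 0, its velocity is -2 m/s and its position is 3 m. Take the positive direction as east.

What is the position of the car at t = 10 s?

On each constant-a segment, Δv = aΔt and Δx = v₀Δt + ½aΔt²; chain segment to segment.
0–3 s: v starts -2 m/s; Δx = -2·3 + ½·11·3² = 43.5 m; v ends 31 m/s.
3–5 s: v starts 31 m/s; Δx = 31·2 + ½·12·2² = 86 m; v ends 55 m/s.
5–10 s: v starts 55 m/s; Δx = 55·5 + ½·-3·5² = 237.5 m; v ends 40 m/s.
x(10) = 3 + Σ Δx = 370 m.

370 m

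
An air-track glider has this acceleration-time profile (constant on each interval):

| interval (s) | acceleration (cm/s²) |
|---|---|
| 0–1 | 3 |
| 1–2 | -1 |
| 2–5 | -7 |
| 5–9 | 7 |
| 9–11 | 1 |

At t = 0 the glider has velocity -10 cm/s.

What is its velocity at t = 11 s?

Δv equals the area under the a-t graph; then v = v₀ + Δv.
0–1 s: 3 × 1 = 3 cm/s
1–2 s: -1 × 1 = -1 cm/s
2–5 s: -7 × 3 = -21 cm/s
5–9 s: 7 × 4 = 28 cm/s
9–11 s: 1 × 2 = 2 cm/s
Δv = 11 cm/s, so v(11) = -10 + (11) = 1 cm/s.

1 cm/s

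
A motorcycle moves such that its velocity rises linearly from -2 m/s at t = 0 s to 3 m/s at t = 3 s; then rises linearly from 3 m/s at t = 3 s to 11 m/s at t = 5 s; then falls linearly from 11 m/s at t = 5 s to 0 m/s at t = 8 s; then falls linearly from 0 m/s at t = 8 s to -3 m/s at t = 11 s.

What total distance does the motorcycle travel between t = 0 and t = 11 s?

Total distance travelled is ∫|v| dt — sum the magnitudes of each area piece.
0–3 s: v = 0 at t = 1.2 s; triangle areas 1.2 + 2.7 = 3.9 m
3–5 s: |½(3 + 11)(2)| = 14 m
5–8 s: |½(11 + 0)(3)| = 16.5 m
8–11 s: |½(0 + -3)(3)| = 4.5 m
Total distance = 38.9 m

38.9 m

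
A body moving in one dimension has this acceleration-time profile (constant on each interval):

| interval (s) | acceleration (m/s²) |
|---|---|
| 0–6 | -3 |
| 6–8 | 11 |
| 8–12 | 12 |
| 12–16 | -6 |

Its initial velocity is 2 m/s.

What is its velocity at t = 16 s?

30 m/s

Δv equals the area under the a-t graph; then v = v₀ + Δv.
0–6 s: -3 × 6 = -18 m/s
6–8 s: 11 × 2 = 22 m/s
8–12 s: 12 × 4 = 48 m/s
12–16 s: -6 × 4 = -24 m/s
Δv = 28 m/s, so v(16) = 2 + (28) = 30 m/s.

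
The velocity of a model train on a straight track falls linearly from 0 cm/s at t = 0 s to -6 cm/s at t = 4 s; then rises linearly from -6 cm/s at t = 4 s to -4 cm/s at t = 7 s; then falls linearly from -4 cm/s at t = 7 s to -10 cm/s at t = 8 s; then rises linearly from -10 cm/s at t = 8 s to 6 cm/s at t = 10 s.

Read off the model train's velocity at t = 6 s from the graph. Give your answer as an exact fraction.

On 4–7 s the graph is linear from -6 to -4 cm/s: v(6) = -6 + (-4 − -6)·(6 − 4)/(7 − 4) = -14/3 cm/s.

-14/3 cm/s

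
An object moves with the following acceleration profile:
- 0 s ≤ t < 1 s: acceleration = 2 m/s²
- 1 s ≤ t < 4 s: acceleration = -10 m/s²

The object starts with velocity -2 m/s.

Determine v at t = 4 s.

-30 m/s

Δv equals the area under the a-t graph; then v = v₀ + Δv.
0–1 s: 2 × 1 = 2 m/s
1–4 s: -10 × 3 = -30 m/s
Δv = -28 m/s, so v(4) = -2 + (-28) = -30 m/s.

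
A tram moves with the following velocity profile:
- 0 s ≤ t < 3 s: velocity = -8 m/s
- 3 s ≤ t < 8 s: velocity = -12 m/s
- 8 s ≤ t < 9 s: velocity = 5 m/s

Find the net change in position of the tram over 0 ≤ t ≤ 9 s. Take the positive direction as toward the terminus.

Net displacement equals the area under the velocity-time graph (areas below the axis count negative).
0–3 s: -8 × 3 = -24 m
3–8 s: -12 × 5 = -60 m
8–9 s: 5 × 1 = 5 m
Net displacement = -79 m

-79 m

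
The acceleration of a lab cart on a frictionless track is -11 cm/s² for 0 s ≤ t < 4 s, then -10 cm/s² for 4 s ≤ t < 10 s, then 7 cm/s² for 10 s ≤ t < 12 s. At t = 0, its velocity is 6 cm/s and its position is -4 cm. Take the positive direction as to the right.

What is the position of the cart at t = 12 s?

-658 cm

On each constant-a segment, Δv = aΔt and Δx = v₀Δt + ½aΔt²; chain segment to segment.
0–4 s: v starts 6 cm/s; Δx = 6·4 + ½·-11·4² = -64 cm; v ends -38 cm/s.
4–10 s: v starts -38 cm/s; Δx = -38·6 + ½·-10·6² = -408 cm; v ends -98 cm/s.
10–12 s: v starts -98 cm/s; Δx = -98·2 + ½·7·2² = -182 cm; v ends -84 cm/s.
x(12) = -4 + Σ Δx = -658 cm.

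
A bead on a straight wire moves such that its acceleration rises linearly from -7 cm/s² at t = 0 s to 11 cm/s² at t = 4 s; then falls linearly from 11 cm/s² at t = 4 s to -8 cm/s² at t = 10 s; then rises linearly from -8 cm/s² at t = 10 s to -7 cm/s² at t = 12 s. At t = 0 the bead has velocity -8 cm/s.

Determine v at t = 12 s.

Δv equals the area under the a-t graph; then v = v₀ + Δv.
0–4 s: ½(-7 + 11)(4) = 8 cm/s
4–10 s: ½(11 + -8)(6) = 9 cm/s
10–12 s: ½(-8 + -7)(2) = -15 cm/s
Δv = 2 cm/s, so v(12) = -8 + (2) = -6 cm/s.

-6 cm/s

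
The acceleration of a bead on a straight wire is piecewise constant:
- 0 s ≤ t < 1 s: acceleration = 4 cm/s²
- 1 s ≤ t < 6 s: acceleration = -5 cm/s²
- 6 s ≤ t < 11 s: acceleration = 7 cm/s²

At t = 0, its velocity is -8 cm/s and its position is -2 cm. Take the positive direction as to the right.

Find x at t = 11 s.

On each constant-a segment, Δv = aΔt and Δx = v₀Δt + ½aΔt²; chain segment to segment.
0–1 s: v starts -8 cm/s; Δx = -8·1 + ½·4·1² = -6 cm; v ends -4 cm/s.
1–6 s: v starts -4 cm/s; Δx = -4·5 + ½·-5·5² = -82.5 cm; v ends -29 cm/s.
6–11 s: v starts -29 cm/s; Δx = -29·5 + ½·7·5² = -57.5 cm; v ends 6 cm/s.
x(11) = -2 + Σ Δx = -148 cm.

-148 cm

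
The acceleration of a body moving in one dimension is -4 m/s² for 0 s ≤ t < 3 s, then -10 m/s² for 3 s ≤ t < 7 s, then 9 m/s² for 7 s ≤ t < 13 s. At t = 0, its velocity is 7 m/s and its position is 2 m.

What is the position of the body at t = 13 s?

-203 m

On each constant-a segment, Δv = aΔt and Δx = v₀Δt + ½aΔt²; chain segment to segment.
0–3 s: v starts 7 m/s; Δx = 7·3 + ½·-4·3² = 3 m; v ends -5 m/s.
3–7 s: v starts -5 m/s; Δx = -5·4 + ½·-10·4² = -100 m; v ends -45 m/s.
7–13 s: v starts -45 m/s; Δx = -45·6 + ½·9·6² = -108 m; v ends 9 m/s.
x(13) = 2 + Σ Δx = -203 m.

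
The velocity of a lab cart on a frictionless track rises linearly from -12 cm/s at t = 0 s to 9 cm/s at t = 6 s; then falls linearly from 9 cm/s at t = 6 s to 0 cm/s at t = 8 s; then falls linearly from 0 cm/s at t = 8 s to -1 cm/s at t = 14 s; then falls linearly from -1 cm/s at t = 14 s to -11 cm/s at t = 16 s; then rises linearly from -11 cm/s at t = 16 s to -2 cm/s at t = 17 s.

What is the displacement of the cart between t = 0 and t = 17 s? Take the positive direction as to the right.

Net displacement equals the area under the velocity-time graph (areas below the axis count negative).
0–6 s: ½(-12 + 9)(6) = -9 cm
6–8 s: ½(9 + 0)(2) = 9 cm
8–14 s: ½(0 + -1)(6) = -3 cm
14–16 s: ½(-1 + -11)(2) = -12 cm
16–17 s: ½(-11 + -2)(1) = -6.5 cm
Net displacement = -21.5 cm

-21.5 cm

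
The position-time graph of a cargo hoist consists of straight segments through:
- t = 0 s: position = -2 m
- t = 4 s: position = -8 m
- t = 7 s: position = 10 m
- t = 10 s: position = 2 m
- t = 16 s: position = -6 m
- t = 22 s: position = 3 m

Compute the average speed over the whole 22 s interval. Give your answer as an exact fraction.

49/22 m/s

Average speed = (total path length)/(elapsed time); on a piecewise-linear x-t graph the path length is Σ|Δx|.
0–4 s: |Δx| = |-8 − -2| = 6 m
4–7 s: |Δx| = |10 − -8| = 18 m
7–10 s: |Δx| = |2 − 10| = 8 m
10–16 s: |Δx| = |-6 − 2| = 8 m
16–22 s: |Δx| = |3 − -6| = 9 m
Total path = 49 m; average speed = 49/22 = 49/22 m/s.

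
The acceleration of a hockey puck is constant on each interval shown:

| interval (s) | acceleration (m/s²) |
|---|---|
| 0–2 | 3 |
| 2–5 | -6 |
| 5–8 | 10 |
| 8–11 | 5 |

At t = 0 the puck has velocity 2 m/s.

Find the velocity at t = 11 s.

Δv equals the area under the a-t graph; then v = v₀ + Δv.
0–2 s: 3 × 2 = 6 m/s
2–5 s: -6 × 3 = -18 m/s
5–8 s: 10 × 3 = 30 m/s
8–11 s: 5 × 3 = 15 m/s
Δv = 33 m/s, so v(11) = 2 + (33) = 35 m/s.

35 m/s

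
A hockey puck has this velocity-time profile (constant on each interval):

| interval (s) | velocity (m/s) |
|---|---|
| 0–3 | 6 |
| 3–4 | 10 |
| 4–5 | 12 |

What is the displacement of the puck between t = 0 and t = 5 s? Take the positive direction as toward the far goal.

Net displacement equals the area under the velocity-time graph (areas below the axis count negative).
0–3 s: 6 × 3 = 18 m
3–4 s: 10 × 1 = 10 m
4–5 s: 12 × 1 = 12 m
Net displacement = 40 m

40 m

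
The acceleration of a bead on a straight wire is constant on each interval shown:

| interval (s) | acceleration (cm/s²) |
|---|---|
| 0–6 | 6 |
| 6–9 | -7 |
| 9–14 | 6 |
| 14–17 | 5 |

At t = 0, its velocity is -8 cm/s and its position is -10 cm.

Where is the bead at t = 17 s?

On each constant-a segment, Δv = aΔt and Δx = v₀Δt + ½aΔt²; chain segment to segment.
0–6 s: v starts -8 cm/s; Δx = -8·6 + ½·6·6² = 60 cm; v ends 28 cm/s.
6–9 s: v starts 28 cm/s; Δx = 28·3 + ½·-7·3² = 52.5 cm; v ends 7 cm/s.
9–14 s: v starts 7 cm/s; Δx = 7·5 + ½·6·5² = 110 cm; v ends 37 cm/s.
14–17 s: v starts 37 cm/s; Δx = 37·3 + ½·5·3² = 133.5 cm; v ends 52 cm/s.
x(17) = -10 + Σ Δx = 346 cm.

346 cm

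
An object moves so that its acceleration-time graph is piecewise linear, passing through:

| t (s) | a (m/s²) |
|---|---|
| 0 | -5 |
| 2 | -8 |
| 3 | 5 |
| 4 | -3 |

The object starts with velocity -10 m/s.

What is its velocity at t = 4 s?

Δv equals the area under the a-t graph; then v = v₀ + Δv.
0–2 s: ½(-5 + -8)(2) = -13 m/s
2–3 s: ½(-8 + 5)(1) = -1.5 m/s
3–4 s: ½(5 + -3)(1) = 1 m/s
Δv = -13.5 m/s, so v(4) = -10 + (-13.5) = -23.5 m/s.

-23.5 m/s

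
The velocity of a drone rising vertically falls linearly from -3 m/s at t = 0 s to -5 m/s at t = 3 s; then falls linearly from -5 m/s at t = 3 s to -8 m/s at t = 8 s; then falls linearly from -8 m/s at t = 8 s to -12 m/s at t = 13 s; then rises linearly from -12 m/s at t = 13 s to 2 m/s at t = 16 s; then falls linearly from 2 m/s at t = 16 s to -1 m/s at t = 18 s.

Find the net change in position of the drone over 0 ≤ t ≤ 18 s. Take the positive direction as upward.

Displacement is the signed area under the v-t curve.
0–3 s: ½(-3 + -5)(3) = -12 m
3–8 s: ½(-5 + -8)(5) = -32.5 m
8–13 s: ½(-8 + -12)(5) = -50 m
13–16 s: ½(-12 + 2)(3) = -15 m
16–18 s: ½(2 + -1)(2) = 1 m
Net displacement = -108.5 m

-108.5 m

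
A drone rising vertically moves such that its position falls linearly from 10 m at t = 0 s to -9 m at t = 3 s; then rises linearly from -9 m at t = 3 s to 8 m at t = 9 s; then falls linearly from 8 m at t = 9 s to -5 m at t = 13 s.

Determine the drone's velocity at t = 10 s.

-3.25 m/s

Velocity is the slope of the x-t graph on 9–13 s: (-5 − 8)/(13 − 9) = -3.25 m/s.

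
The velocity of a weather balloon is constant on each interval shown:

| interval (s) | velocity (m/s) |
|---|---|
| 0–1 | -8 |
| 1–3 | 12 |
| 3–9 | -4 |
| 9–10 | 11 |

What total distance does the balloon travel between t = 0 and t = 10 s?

Distance (not displacement) is the total path length: add the absolute areas under v-t.
0–1 s: |-8| × 1 = 8 m
1–3 s: |12| × 2 = 24 m
3–9 s: |-4| × 6 = 24 m
9–10 s: |11| × 1 = 11 m
Total distance = 67 m

67 m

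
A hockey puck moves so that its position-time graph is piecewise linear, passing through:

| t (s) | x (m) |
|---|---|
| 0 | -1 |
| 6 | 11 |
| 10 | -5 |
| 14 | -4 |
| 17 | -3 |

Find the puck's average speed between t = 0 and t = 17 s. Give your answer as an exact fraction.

30/17 m/s

Average speed = (total path length)/(elapsed time); on a piecewise-linear x-t graph the path length is Σ|Δx|.
0–6 s: |Δx| = |11 − -1| = 12 m
6–10 s: |Δx| = |-5 − 11| = 16 m
10–14 s: |Δx| = |-4 − -5| = 1 m
14–17 s: |Δx| = |-3 − -4| = 1 m
Total path = 30 m; average speed = 30/17 = 30/17 m/s.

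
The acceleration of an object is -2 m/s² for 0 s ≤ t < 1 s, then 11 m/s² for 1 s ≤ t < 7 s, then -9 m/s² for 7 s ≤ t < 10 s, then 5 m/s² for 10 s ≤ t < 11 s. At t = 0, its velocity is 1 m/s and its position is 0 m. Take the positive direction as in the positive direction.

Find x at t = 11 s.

387 m

On each constant-a segment, Δv = aΔt and Δx = v₀Δt + ½aΔt²; chain segment to segment.
0–1 s: v starts 1 m/s; Δx = 1·1 + ½·-2·1² = 0 m; v ends -1 m/s.
1–7 s: v starts -1 m/s; Δx = -1·6 + ½·11·6² = 192 m; v ends 65 m/s.
7–10 s: v starts 65 m/s; Δx = 65·3 + ½·-9·3² = 154.5 m; v ends 38 m/s.
10–11 s: v starts 38 m/s; Δx = 38·1 + ½·5·1² = 40.5 m; v ends 43 m/s.
x(11) = 0 + Σ Δx = 387 m.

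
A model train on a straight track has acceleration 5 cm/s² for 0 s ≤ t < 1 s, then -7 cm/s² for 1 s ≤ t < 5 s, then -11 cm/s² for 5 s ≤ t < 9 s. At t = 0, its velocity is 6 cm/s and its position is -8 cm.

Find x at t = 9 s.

-167.5 cm

On each constant-a segment, Δv = aΔt and Δx = v₀Δt + ½aΔt²; chain segment to segment.
0–1 s: v starts 6 cm/s; Δx = 6·1 + ½·5·1² = 8.5 cm; v ends 11 cm/s.
1–5 s: v starts 11 cm/s; Δx = 11·4 + ½·-7·4² = -12 cm; v ends -17 cm/s.
5–9 s: v starts -17 cm/s; Δx = -17·4 + ½·-11·4² = -156 cm; v ends -61 cm/s.
x(9) = -8 + Σ Δx = -167.5 cm.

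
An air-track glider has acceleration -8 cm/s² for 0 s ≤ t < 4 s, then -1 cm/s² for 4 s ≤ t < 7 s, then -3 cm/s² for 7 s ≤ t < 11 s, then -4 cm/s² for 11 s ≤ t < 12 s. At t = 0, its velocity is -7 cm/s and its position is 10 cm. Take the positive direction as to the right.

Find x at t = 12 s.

-451.5 cm

On each constant-a segment, Δv = aΔt and Δx = v₀Δt + ½aΔt²; chain segment to segment.
0–4 s: v starts -7 cm/s; Δx = -7·4 + ½·-8·4² = -92 cm; v ends -39 cm/s.
4–7 s: v starts -39 cm/s; Δx = -39·3 + ½·-1·3² = -121.5 cm; v ends -42 cm/s.
7–11 s: v starts -42 cm/s; Δx = -42·4 + ½·-3·4² = -192 cm; v ends -54 cm/s.
11–12 s: v starts -54 cm/s; Δx = -54·1 + ½·-4·1² = -56 cm; v ends -58 cm/s.
x(12) = 10 + Σ Δx = -451.5 cm.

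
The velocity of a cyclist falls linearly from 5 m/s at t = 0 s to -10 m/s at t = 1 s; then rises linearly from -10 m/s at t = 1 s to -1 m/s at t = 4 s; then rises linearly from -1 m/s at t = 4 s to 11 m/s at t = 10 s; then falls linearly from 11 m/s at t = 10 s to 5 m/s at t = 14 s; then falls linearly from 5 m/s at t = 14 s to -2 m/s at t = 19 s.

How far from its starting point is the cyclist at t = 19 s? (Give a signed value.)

Displacement is the signed area under the v-t curve.
0–1 s: ½(5 + -10)(1) = -2.5 m
1–4 s: ½(-10 + -1)(3) = -16.5 m
4–10 s: ½(-1 + 11)(6) = 30 m
10–14 s: ½(11 + 5)(4) = 32 m
14–19 s: ½(5 + -2)(5) = 7.5 m
Net displacement = 50.5 m

50.5 m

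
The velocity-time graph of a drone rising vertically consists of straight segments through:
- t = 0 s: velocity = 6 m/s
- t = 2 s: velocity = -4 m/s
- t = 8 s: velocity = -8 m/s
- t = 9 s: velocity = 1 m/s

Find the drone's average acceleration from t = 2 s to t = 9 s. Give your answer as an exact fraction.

5/7 m/s²

Average acceleration = Δv/Δt = (1 − -4)/(9 − 2) = 5/7 m/s².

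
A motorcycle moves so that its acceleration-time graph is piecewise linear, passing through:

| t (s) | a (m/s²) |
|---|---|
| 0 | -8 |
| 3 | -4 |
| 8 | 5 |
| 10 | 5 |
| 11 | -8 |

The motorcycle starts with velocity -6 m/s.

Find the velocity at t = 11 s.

Δv equals the area under the a-t graph; then v = v₀ + Δv.
0–3 s: ½(-8 + -4)(3) = -18 m/s
3–8 s: ½(-4 + 5)(5) = 2.5 m/s
8–10 s: 5 × 2 = 10 m/s
10–11 s: ½(5 + -8)(1) = -1.5 m/s
Δv = -7 m/s, so v(11) = -6 + (-7) = -13 m/s.

-13 m/s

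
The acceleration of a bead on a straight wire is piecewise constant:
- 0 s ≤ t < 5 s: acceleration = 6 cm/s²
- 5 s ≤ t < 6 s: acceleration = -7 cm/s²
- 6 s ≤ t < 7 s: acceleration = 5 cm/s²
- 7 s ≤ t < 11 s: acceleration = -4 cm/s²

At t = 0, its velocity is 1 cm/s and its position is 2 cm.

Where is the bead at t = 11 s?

On each constant-a segment, Δv = aΔt and Δx = v₀Δt + ½aΔt²; chain segment to segment.
0–5 s: v starts 1 cm/s; Δx = 1·5 + ½·6·5² = 80 cm; v ends 31 cm/s.
5–6 s: v starts 31 cm/s; Δx = 31·1 + ½·-7·1² = 27.5 cm; v ends 24 cm/s.
6–7 s: v starts 24 cm/s; Δx = 24·1 + ½·5·1² = 26.5 cm; v ends 29 cm/s.
7–11 s: v starts 29 cm/s; Δx = 29·4 + ½·-4·4² = 84 cm; v ends 13 cm/s.
x(11) = 2 + Σ Δx = 220 cm.

220 cm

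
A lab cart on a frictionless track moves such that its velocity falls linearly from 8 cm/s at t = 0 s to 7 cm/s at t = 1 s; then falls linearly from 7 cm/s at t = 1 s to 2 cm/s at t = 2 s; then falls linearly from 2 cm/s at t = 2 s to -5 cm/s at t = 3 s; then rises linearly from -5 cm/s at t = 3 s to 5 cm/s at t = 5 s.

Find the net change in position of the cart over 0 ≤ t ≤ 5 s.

Displacement is the signed area under the v-t curve.
0–1 s: ½(8 + 7)(1) = 7.5 cm
1–2 s: ½(7 + 2)(1) = 4.5 cm
2–3 s: ½(2 + -5)(1) = -1.5 cm
3–5 s: ½(-5 + 5)(2) = 0 cm
Net displacement = 10.5 cm

10.5 cm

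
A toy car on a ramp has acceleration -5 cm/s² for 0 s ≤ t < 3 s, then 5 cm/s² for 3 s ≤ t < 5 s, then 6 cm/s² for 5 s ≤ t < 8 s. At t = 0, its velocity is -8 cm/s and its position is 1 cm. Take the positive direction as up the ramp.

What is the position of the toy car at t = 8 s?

On each constant-a segment, Δv = aΔt and Δx = v₀Δt + ½aΔt²; chain segment to segment.
0–3 s: v starts -8 cm/s; Δx = -8·3 + ½·-5·3² = -46.5 cm; v ends -23 cm/s.
3–5 s: v starts -23 cm/s; Δx = -23·2 + ½·5·2² = -36 cm; v ends -13 cm/s.
5–8 s: v starts -13 cm/s; Δx = -13·3 + ½·6·3² = -12 cm; v ends 5 cm/s.
x(8) = 1 + Σ Δx = -93.5 cm.

-93.5 cm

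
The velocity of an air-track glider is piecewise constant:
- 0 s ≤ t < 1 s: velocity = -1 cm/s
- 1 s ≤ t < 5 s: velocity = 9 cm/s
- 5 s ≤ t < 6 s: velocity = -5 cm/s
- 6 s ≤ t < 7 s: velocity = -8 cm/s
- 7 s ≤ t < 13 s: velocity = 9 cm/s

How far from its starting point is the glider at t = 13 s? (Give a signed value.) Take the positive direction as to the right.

76 cm

Net displacement equals the area under the velocity-time graph (areas below the axis count negative).
0–1 s: -1 × 1 = -1 cm
1–5 s: 9 × 4 = 36 cm
5–6 s: -5 × 1 = -5 cm
6–7 s: -8 × 1 = -8 cm
7–13 s: 9 × 6 = 54 cm
Net displacement = 76 cm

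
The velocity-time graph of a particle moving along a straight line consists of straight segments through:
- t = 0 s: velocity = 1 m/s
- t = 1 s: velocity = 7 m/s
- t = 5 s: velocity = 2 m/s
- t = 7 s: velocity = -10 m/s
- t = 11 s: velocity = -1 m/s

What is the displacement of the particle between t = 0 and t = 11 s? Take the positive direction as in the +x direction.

Displacement is the signed area under the v-t curve.
0–1 s: ½(1 + 7)(1) = 4 m
1–5 s: ½(7 + 2)(4) = 18 m
5–7 s: ½(2 + -10)(2) = -8 m
7–11 s: ½(-10 + -1)(4) = -22 m
Net displacement = -8 m

-8 m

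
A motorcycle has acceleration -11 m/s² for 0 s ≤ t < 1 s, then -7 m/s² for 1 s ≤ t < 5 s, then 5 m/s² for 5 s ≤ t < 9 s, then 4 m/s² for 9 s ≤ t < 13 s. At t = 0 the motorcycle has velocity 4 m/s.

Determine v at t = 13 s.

Δv equals the area under the a-t graph; then v = v₀ + Δv.
0–1 s: -11 × 1 = -11 m/s
1–5 s: -7 × 4 = -28 m/s
5–9 s: 5 × 4 = 20 m/s
9–13 s: 4 × 4 = 16 m/s
Δv = -3 m/s, so v(13) = 4 + (-3) = 1 m/s.

1 m/s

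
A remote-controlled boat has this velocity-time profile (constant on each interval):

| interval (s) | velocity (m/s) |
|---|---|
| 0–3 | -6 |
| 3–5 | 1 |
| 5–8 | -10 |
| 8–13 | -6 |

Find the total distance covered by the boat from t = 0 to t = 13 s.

80 m

Total distance travelled is ∫|v| dt — sum the magnitudes of each area piece.
0–3 s: |-6| × 3 = 18 m
3–5 s: |1| × 2 = 2 m
5–8 s: |-10| × 3 = 30 m
8–13 s: |-6| × 5 = 30 m
Total distance = 80 m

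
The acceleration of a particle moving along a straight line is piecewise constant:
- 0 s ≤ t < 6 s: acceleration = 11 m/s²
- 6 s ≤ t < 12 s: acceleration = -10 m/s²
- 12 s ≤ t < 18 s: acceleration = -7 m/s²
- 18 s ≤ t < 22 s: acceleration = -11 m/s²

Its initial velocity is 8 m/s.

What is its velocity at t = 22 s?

Δv equals the area under the a-t graph; then v = v₀ + Δv.
0–6 s: 11 × 6 = 66 m/s
6–12 s: -10 × 6 = -60 m/s
12–18 s: -7 × 6 = -42 m/s
18–22 s: -11 × 4 = -44 m/s
Δv = -80 m/s, so v(22) = 8 + (-80) = -72 m/s.

-72 m/s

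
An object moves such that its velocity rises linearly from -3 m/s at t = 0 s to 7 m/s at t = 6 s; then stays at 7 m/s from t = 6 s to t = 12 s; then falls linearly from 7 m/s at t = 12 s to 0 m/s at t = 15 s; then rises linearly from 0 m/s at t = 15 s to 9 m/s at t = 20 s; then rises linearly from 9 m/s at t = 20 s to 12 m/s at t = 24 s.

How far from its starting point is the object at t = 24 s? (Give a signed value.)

129 m

Displacement is the signed area under the v-t curve.
0–6 s: ½(-3 + 7)(6) = 12 m
6–12 s: 7 × 6 = 42 m
12–15 s: ½(7 + 0)(3) = 10.5 m
15–20 s: ½(0 + 9)(5) = 22.5 m
20–24 s: ½(9 + 12)(4) = 42 m
Net displacement = 129 m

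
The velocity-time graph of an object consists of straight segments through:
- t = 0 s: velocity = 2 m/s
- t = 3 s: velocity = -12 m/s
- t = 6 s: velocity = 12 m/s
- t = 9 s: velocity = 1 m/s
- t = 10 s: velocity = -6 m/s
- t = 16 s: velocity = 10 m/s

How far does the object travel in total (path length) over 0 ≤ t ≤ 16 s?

Distance (not displacement) is the total path length: add the absolute areas under v-t.
0–3 s: v = 0 at t = 3/7 s; triangle areas 3/7 + 108/7 = 111/7 m
3–6 s: v = 0 at t = 4.5 s; triangle areas 9 + 9 = 18 m
6–9 s: |½(12 + 1)(3)| = 19.5 m
9–10 s: v = 0 at t = 64/7 s; triangle areas 1/14 + 18/7 = 37/14 m
10–16 s: v = 0 at t = 12.25 s; triangle areas 6.75 + 18.75 = 25.5 m
Total distance = 81.5 m

81.5 m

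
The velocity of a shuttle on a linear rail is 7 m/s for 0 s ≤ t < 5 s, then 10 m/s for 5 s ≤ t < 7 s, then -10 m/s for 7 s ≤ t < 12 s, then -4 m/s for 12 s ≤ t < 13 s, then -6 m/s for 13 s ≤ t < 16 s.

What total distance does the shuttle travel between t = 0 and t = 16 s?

127 m

Total distance travelled is ∫|v| dt — sum the magnitudes of each area piece.
0–5 s: |7| × 5 = 35 m
5–7 s: |10| × 2 = 20 m
7–12 s: |-10| × 5 = 50 m
12–13 s: |-4| × 1 = 4 m
13–16 s: |-6| × 3 = 18 m
Total distance = 127 m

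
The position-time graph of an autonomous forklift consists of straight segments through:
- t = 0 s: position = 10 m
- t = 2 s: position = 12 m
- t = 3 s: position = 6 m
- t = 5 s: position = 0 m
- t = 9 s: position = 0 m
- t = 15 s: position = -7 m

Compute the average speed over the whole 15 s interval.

Average speed = (total path length)/(elapsed time); on a piecewise-linear x-t graph the path length is Σ|Δx|.
0–2 s: |Δx| = |12 − 10| = 2 m
2–3 s: |Δx| = |6 − 12| = 6 m
3–5 s: |Δx| = |0 − 6| = 6 m
5–9 s: |Δx| = |0 − 0| = 0 m
9–15 s: |Δx| = |-7 − 0| = 7 m
Total path = 21 m; average speed = 21/15 = 1.4 m/s.

1.4 m/s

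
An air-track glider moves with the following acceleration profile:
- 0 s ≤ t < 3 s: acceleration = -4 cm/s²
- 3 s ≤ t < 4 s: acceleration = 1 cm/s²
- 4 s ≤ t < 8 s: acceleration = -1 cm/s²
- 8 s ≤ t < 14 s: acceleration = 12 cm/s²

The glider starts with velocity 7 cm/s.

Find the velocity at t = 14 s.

64 cm/s

Δv equals the area under the a-t graph; then v = v₀ + Δv.
0–3 s: -4 × 3 = -12 cm/s
3–4 s: 1 × 1 = 1 cm/s
4–8 s: -1 × 4 = -4 cm/s
8–14 s: 12 × 6 = 72 cm/s
Δv = 57 cm/s, so v(14) = 7 + (57) = 64 cm/s.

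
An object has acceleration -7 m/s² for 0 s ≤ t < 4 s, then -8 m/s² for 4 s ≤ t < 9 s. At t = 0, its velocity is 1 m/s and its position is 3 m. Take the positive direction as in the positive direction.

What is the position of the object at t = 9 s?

On each constant-a segment, Δv = aΔt and Δx = v₀Δt + ½aΔt²; chain segment to segment.
0–4 s: v starts 1 m/s; Δx = 1·4 + ½·-7·4² = -52 m; v ends -27 m/s.
4–9 s: v starts -27 m/s; Δx = -27·5 + ½·-8·5² = -235 m; v ends -67 m/s.
x(9) = 3 + Σ Δx = -284 m.

-284 m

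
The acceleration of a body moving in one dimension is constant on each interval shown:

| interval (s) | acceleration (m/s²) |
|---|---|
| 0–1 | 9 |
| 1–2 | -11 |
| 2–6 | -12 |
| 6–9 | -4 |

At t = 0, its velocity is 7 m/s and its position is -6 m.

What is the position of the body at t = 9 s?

-207 m

On each constant-a segment, Δv = aΔt and Δx = v₀Δt + ½aΔt²; chain segment to segment.
0–1 s: v starts 7 m/s; Δx = 7·1 + ½·9·1² = 11.5 m; v ends 16 m/s.
1–2 s: v starts 16 m/s; Δx = 16·1 + ½·-11·1² = 10.5 m; v ends 5 m/s.
2–6 s: v starts 5 m/s; Δx = 5·4 + ½·-12·4² = -76 m; v ends -43 m/s.
6–9 s: v starts -43 m/s; Δx = -43·3 + ½·-4·3² = -147 m; v ends -55 m/s.
x(9) = -6 + Σ Δx = -207 m.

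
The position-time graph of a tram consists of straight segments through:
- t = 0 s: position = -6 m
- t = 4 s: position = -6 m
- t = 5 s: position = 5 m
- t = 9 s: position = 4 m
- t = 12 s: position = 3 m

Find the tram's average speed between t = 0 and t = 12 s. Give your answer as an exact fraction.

Average speed = (total path length)/(elapsed time); on a piecewise-linear x-t graph the path length is Σ|Δx|.
0–4 s: |Δx| = |-6 − -6| = 0 m
4–5 s: |Δx| = |5 − -6| = 11 m
5–9 s: |Δx| = |4 − 5| = 1 m
9–12 s: |Δx| = |3 − 4| = 1 m
Total path = 13 m; average speed = 13/12 = 13/12 m/s.

13/12 m/s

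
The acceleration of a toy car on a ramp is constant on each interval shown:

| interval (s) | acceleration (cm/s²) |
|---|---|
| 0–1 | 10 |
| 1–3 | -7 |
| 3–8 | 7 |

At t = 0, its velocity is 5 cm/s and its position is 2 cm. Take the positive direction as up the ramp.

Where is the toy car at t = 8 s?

On each constant-a segment, Δv = aΔt and Δx = v₀Δt + ½aΔt²; chain segment to segment.
0–1 s: v starts 5 cm/s; Δx = 5·1 + ½·10·1² = 10 cm; v ends 15 cm/s.
1–3 s: v starts 15 cm/s; Δx = 15·2 + ½·-7·2² = 16 cm; v ends 1 cm/s.
3–8 s: v starts 1 cm/s; Δx = 1·5 + ½·7·5² = 92.5 cm; v ends 36 cm/s.
x(8) = 2 + Σ Δx = 120.5 cm.

120.5 cm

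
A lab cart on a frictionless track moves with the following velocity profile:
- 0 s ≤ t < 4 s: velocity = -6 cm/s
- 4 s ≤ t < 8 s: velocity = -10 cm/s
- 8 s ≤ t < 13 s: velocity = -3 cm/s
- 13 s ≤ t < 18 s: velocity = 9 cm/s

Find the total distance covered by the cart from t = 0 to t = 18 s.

124 cm

Distance (not displacement) is the total path length: add the absolute areas under v-t.
0–4 s: |-6| × 4 = 24 cm
4–8 s: |-10| × 4 = 40 cm
8–13 s: |-3| × 5 = 15 cm
13–18 s: |9| × 5 = 45 cm
Total distance = 124 cm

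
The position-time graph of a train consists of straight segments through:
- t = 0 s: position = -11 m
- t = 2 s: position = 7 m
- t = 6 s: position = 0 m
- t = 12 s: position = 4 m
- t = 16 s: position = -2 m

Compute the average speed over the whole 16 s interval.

2.1875 m/s

Average speed = (total path length)/(elapsed time); on a piecewise-linear x-t graph the path length is Σ|Δx|.
0–2 s: |Δx| = |7 − -11| = 18 m
2–6 s: |Δx| = |0 − 7| = 7 m
6–12 s: |Δx| = |4 − 0| = 4 m
12–16 s: |Δx| = |-2 − 4| = 6 m
Total path = 35 m; average speed = 35/16 = 2.1875 m/s.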